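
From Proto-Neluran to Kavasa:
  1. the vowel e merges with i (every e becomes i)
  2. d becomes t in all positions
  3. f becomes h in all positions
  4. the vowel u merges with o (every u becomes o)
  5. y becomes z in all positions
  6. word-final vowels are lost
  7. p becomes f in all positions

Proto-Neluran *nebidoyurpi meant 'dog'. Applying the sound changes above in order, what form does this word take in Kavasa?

nibitozorf

Kavasa: start from *nebidoyurpi.
  rule 1 (vowel merger): nebidoyurpi → nibidoyurpi
  rule 2 (unconditioned shift): nibidoyurpi → nibitoyurpi
  rule 3: no change — nibitoyurpi
  rule 4 (vowel merger): nibitoyurpi → nibitoyorpi
  rule 5 (unconditioned shift): nibitoyorpi → nibitozorpi
  rule 6 (apocope): nibitozorpi → nibitozorp
  rule 7 (unconditioned shift): nibitozorp → nibitozorf
  ⇒ Kavasa nibitozorf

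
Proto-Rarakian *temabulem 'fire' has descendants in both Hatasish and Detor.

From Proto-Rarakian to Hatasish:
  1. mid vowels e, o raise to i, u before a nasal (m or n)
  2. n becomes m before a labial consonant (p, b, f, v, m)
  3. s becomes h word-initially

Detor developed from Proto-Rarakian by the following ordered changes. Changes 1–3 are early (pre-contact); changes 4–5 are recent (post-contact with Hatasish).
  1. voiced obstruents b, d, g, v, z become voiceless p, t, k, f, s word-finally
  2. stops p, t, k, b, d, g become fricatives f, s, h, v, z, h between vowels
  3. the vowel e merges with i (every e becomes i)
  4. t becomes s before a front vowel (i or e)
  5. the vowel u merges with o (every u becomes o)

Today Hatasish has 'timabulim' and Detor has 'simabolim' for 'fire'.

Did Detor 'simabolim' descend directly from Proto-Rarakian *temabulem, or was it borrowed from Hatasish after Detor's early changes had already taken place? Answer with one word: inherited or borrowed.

borrowed

If inherited, *temabulem would pass through all of Detor's changes:
Detor: start from *temabulem.
  rule 1: no change — temabulem
  rule 2 (intervocalic lenition): temabulem → temavulem
  rule 3 (vowel merger): temavulem → timavulim
  rule 4 (palatalisation): timavulim → simavulim
  rule 5 (vowel merger): simavulim → simavolim
  ⇒ Detor simavolim
If borrowed from Hatasish 'timabulim' after the early changes, it would undergo only the recent ones:
  rule 4 (palatalisation): timabulim → simabulim
  rule 5 (vowel merger): simabulim → simabolim
  ⇒ as a loan: simabolim
Detor 'simabolim' matches the loan outcome 'simabolim', not the inherited 'simavolim' — it skipped the early Detor changes, so it was borrowed from Hatasish.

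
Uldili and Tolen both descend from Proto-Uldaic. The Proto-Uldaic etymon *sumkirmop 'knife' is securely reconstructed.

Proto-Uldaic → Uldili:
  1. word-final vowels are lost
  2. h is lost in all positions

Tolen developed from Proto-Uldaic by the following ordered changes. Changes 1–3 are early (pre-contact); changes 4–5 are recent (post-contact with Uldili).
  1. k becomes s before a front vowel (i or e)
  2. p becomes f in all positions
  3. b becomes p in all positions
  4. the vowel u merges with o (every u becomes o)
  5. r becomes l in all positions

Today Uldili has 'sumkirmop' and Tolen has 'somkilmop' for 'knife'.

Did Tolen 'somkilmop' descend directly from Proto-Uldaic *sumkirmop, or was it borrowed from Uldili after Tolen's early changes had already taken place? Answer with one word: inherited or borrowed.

borrowed

If inherited, *sumkirmop would pass through all of Tolen's changes:
Tolen: start from *sumkirmop.
  rule 1 (palatalisation): sumkirmop → sumsirmop
  rule 2 (unconditioned shift): sumsirmop → sumsirmof
  rule 3: no change — sumsirmof
  rule 4 (vowel merger): sumsirmof → somsirmof
  rule 5 (unconditioned shift): somsirmof → somsilmof
  ⇒ Tolen somsilmof
If borrowed from Uldili 'sumkirmop' after the early changes, it would undergo only the recent ones:
  rule 4 (vowel merger): sumkirmop → somkirmop
  rule 5 (unconditioned shift): somkirmop → somkilmop
  ⇒ as a loan: somkilmop
Tolen 'somkilmop' matches the loan outcome 'somkilmop', not the inherited 'somsilmof' — it skipped the early Tolen changes, so it was borrowed from Uldili.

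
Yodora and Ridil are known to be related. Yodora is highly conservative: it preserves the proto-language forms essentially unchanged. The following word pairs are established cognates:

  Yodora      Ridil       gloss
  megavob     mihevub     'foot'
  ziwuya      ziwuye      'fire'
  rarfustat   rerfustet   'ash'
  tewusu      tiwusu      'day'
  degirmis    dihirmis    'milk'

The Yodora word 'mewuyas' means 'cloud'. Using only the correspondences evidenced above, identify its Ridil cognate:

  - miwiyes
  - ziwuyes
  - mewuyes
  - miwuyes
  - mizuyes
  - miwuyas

megavob ~ mihevub, tewusu ~ tiwusu — Yodora e corresponds to Ridil i after a consonant, before a consonant other than r, m, n, p, b, f, v.
rarfustat ~ rerfustet — Yodora a corresponds to Ridil e after a consonant, before a consonant other than r, m, n, p, b, f, v.
Applying these to Yodora 'mewuyas':
  mewuyas → miwuyas   (e→i after a consonant, before a consonant other than r, m, n, p, b, f, v)
  miwuyas → miwuyes   (a→e after a consonant, before a consonant other than r, m, n, p, b, f, v)
So the Ridil cognate is 'miwuyes'.

miwuyes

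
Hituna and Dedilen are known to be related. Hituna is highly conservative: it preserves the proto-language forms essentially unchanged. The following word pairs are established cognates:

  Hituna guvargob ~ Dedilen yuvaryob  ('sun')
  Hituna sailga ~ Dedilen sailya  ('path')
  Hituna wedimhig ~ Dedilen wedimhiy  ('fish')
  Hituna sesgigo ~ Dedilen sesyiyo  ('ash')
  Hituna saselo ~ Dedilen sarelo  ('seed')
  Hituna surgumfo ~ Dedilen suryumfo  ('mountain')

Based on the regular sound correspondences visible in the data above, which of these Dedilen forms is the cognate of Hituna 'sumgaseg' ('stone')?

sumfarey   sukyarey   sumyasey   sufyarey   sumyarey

sumyarey

sailga ~ sailya — Hituna g corresponds to Dedilen y after a consonant, before a back vowel.
saselo ~ sarelo — Hituna s corresponds to Dedilen r between vowels (before a front vowel).
wedimhig ~ wedimhiy — Hituna g corresponds to Dedilen y word-finally.
Applying these to Hituna 'sumgaseg':
  sumgaseg → sumyaseg   (g→y after a consonant, before a back vowel)
  sumyaseg → sumyareg   (s→r between vowels (before a front vowel))
  sumyareg → sumyarey   (g→y word-finally)
So the Dedilen cognate is 'sumyarey'.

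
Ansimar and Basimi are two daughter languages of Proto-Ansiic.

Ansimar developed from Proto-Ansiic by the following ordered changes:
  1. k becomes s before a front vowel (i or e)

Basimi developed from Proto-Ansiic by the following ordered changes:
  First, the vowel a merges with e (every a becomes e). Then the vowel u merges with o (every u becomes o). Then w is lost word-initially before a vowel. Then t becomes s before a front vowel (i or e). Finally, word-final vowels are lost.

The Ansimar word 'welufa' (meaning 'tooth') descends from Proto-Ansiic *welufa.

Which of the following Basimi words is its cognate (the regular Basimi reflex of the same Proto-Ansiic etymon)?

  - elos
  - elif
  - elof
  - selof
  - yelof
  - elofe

Basimi: *welufa
  welufa → welufe   [vowel merger]
  welufe → welofe   [vowel merger]
  welofe → elofe   [glide loss]
  elofe (rule 4 does not apply)
  elofe → elof   [apocope]
  giving Basimi elof.
The other candidates each miss or misapply at least one Basimi change.

elof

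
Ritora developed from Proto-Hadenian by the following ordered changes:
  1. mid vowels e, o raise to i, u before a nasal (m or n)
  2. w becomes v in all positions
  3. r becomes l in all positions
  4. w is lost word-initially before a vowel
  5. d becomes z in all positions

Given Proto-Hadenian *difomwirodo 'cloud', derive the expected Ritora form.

Ritora: start from *difomwirodo.
  rule 1 (pre-nasal raising): difomwirodo → difumwirodo
  rule 2 (unconditioned shift): difumwirodo → difumvirodo
  rule 3 (unconditioned shift): difumvirodo → difumvilodo
  rule 4: no change — difumvilodo
  rule 5 (unconditioned shift): difumvilodo → zifumvilozo
  ⇒ Ritora zifumvilozo

zifumvilozo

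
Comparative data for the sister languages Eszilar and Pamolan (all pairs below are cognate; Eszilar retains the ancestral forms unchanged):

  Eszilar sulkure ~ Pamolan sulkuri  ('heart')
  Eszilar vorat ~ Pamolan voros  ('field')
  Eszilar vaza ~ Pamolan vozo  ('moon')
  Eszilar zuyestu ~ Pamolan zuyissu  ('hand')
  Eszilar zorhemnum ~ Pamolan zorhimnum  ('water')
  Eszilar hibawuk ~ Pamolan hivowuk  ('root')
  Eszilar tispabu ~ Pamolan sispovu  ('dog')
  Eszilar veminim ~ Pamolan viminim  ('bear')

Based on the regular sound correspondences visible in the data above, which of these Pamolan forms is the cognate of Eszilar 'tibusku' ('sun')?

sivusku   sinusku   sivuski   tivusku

tispabu ~ sispovu — Eszilar t corresponds to Pamolan s word-initially before a front vowel.
tispabu ~ sispovu — Eszilar b corresponds to Pamolan v between vowels (before a back vowel).
Applying these to Eszilar 'tibusku':
  tibusku → sibusku   (t→s word-initially before a front vowel)
  sibusku → sivusku   (b→v between vowels (before a back vowel))
So the Pamolan cognate is 'sivusku'.

sivusku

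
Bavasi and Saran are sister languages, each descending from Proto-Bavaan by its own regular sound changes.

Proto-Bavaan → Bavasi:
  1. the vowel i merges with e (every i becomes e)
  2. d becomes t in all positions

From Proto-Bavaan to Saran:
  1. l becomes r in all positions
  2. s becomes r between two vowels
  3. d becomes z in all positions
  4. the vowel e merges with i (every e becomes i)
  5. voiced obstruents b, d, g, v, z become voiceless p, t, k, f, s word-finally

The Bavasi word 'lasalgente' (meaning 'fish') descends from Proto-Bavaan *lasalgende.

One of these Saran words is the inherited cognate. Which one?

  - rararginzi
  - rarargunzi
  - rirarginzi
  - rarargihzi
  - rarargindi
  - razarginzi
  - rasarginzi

Saran: start from *lasalgende.
  rule 1 (unconditioned shift): lasalgende → rasargende
  rule 2 (rhotacism): rasargende → rarargende
  rule 3 (unconditioned shift): rarargende → rarargenze
  rule 4 (vowel merger): rarargenze → rararginzi
  rule 5: no change — rararginzi
  ⇒ Saran rararginzi
Only 'rararginzi' matches the regular Saran development of *lasalgende.

rararginzi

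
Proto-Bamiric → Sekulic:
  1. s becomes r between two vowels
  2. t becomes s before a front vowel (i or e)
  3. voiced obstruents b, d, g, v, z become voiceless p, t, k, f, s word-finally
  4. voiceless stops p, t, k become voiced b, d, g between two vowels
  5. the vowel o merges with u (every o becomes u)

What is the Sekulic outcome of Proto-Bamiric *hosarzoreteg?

Sekulic: *hosarzoreteg > horarzoreteg > horarzoreseg > horarzoresek > hurarzuresek  (by rhotacism, palatalisation, final devoicing, vowel merger)

hurarzuresek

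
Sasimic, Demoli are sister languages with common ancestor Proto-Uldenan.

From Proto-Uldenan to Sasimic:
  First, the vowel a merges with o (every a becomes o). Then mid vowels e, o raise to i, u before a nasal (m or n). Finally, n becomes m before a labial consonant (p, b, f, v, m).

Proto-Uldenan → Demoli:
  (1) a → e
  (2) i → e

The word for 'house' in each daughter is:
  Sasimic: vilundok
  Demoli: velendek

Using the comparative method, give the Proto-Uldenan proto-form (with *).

Position 4: Sasimic has u, Demoli has e. Taking the neighbouring segments as reconstructed: Sasimic u could go back to *a or *o or *u; Demoli e could go back to *a or *e or *i — the one source consistent with every daughter is *a.
Position 2: Sasimic has i, Demoli has e. Taking the neighbouring segments as reconstructed: Sasimic i can only go back to *i; Demoli e could go back to *a or *e or *i — the one source consistent with every daughter is *i.
Position 7: Sasimic has o, Demoli has e. Taking the neighbouring segments as reconstructed: Sasimic o could go back to *a or *o; Demoli e could go back to *a or *e or *i — the one source consistent with every daughter is *a.
Continuing position by position gives *vilandak; check it forward:
Sasimic: *vilandak
  vilandak → vilondok   [vowel merger]
  vilondok → vilundok   [pre-nasal raising]
  vilundok (rule 3 does not apply)
  giving Sasimic vilundok.
Demoli: *vilandak
  vilandak → vilendek   [vowel merger]
  vilendek → velendek   [vowel merger]
  giving Demoli velendek.
*vilandak is the unique common source.

*vilandak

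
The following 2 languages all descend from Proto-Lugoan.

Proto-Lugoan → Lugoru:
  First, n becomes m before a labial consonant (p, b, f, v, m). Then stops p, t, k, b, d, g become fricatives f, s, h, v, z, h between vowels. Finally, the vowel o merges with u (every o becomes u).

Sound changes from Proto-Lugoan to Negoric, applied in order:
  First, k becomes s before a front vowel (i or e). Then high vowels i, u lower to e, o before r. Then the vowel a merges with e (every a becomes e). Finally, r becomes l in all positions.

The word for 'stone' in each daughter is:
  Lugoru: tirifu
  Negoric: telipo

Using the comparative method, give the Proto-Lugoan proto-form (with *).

*tiripo

Position 2: Lugoru has i, Negoric has e. Lugoru preserves i here (none of its changes turn any other segment into i), so the proto-segment is *i.
Position 3: Lugoru has r, Negoric has l. Lugoru preserves r here (none of its changes turn any other segment into r), so the proto-segment is *r.
Position 5: Lugoru has f, Negoric has p. Negoric preserves p here (none of its changes turn any other segment into p), so the proto-segment is *p.
This points to *tiripo. Verify forward in each daughter:
Lugoru: *tiripo
  tiripo (rule 1 does not apply)
  tiripo → tirifo   [intervocalic lenition]
  tirifo → tirifu   [vowel merger]
  giving Lugoru tirifu.
Negoric: *tiripo > teripo > telipo  (by pre-rhotic lowering, unconditioned shift)
*tiripo is the unique common source.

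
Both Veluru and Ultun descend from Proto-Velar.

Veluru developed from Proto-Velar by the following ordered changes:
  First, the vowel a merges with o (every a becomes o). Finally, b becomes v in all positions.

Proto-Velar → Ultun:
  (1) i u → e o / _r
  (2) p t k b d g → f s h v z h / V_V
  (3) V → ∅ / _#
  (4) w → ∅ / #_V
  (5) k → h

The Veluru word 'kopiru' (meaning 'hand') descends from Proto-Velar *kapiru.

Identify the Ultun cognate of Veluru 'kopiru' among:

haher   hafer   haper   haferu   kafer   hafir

Ultun: *kapiru
  kapiru → kaperu   [pre-rhotic lowering]
  kaperu → kaferu   [intervocalic lenition]
  kaferu → kafer   [apocope]
  kafer (rule 4 does not apply)
  kafer → hafer   [unconditioned shift]
  giving Ultun hafer.

hafer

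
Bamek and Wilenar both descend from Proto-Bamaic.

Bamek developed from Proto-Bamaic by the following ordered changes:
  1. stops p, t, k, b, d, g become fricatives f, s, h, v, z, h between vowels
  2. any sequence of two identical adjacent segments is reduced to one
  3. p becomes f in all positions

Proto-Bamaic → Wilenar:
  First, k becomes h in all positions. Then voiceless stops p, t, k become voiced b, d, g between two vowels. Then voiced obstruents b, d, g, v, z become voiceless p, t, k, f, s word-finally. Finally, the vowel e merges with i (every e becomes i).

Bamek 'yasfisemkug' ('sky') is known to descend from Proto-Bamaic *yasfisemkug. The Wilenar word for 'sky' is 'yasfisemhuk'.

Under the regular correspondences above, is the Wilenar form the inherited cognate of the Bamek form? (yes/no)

no

Derive the expected Wilenar reflex of *yasfisemkug:
Wilenar: *yasfisemkug
  yasfisemkug → yasfisemhug   [unconditioned shift]
  yasfisemhug (rule 2 does not apply)
  yasfisemhug → yasfisemhuk   [final devoicing]
  yasfisemhuk → yasfisimhuk   [vowel merger]
  giving Wilenar yasfisimhuk.
The regular Wilenar reflex would be 'yasfisimhuk', but the attested form is 'yasfisemhuk'. The correspondence is irregular, so they are not cognates (the Wilenar form has a different source).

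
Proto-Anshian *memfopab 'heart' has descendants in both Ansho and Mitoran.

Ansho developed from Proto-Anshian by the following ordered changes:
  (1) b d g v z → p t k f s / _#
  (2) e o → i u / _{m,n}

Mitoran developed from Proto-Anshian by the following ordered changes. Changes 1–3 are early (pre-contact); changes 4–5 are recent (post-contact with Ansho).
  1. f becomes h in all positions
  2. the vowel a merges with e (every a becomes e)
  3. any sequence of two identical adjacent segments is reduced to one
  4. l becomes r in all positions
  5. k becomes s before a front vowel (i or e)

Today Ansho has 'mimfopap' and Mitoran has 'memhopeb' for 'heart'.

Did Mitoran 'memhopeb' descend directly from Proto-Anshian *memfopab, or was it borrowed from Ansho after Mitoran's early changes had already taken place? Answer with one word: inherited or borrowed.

inherited

If inherited, *memfopab would pass through all of Mitoran's changes:
Mitoran: *memfopab > memhopab > memhopeb  (by unconditioned shift, vowel merger)
If borrowed from Ansho 'mimfopap' after the early changes, it would undergo only the recent ones:
  rule 4 (unconditioned shift): no change (mimfopap)
  rule 5 (palatalisation): no change (mimfopap)
  ⇒ as a loan: mimfopap
Mitoran 'memhopeb' matches the inherited outcome exactly, so it is an inherited cognate, not a loan.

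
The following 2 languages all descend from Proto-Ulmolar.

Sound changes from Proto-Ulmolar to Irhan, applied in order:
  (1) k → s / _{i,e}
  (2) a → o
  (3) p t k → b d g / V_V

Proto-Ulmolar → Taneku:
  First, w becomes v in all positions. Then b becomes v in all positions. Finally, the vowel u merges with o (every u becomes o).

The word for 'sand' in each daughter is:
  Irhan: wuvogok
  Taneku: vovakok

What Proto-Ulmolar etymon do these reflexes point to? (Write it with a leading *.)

*wuvakok

Position 4: Irhan has o, Taneku has a. Taneku preserves a here (none of its changes turn any other segment into a), so the proto-segment is *a.
Position 1: Irhan has w, Taneku has v. Irhan preserves w here (none of its changes turn any other segment into w), so the proto-segment is *w.
Position 5: Irhan has g, Taneku has k. Taneku preserves k here (none of its changes turn any other segment into k), so the proto-segment is *k.
Continuing position by position gives *wuvakok; check it forward:
Irhan: *wuvakok
  wuvakok (rule 1 does not apply)
  wuvakok → wuvokok   [vowel merger]
  wuvokok → wuvogok   [intervocalic voicing]
  giving Irhan wuvogok.
Taneku: start from *wuvakok.
  rule 1 (unconditioned shift): wuvakok → vuvakok
  rule 2: no change — vuvakok
  rule 3 (vowel merger): vuvakok → vovakok
  ⇒ Taneku vovakok
*wuvakok is the unique common source.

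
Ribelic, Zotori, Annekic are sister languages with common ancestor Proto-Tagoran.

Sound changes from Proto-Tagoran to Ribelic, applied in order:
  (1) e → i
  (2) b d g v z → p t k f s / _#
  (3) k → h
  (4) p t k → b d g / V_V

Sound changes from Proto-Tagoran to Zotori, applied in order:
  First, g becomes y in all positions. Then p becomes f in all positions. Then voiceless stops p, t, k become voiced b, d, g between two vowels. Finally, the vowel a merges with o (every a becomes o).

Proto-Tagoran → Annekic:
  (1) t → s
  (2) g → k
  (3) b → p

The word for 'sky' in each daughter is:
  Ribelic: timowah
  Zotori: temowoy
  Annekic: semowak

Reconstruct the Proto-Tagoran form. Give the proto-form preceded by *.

*temowag

Position 6: Ribelic has a, Zotori has o, Annekic has a. Ribelic preserves a here (none of its changes turn any other segment into a), so the proto-segment is *a.
Position 7: Ribelic has h, Zotori has y, Annekic has k. Taking the neighbouring segments as reconstructed: Ribelic h could go back to *k or *g or *h; Zotori y could go back to *g or *y; Annekic k could go back to *k or *g — the one source consistent with every daughter is *g.
This points to *temowag. Verify forward in each daughter:
Ribelic: *temowag > timowag > timowak > timowah  (by vowel merger, final devoicing, unconditioned shift)
Zotori: *temowag > temoway > temowoy  (by unconditioned shift, vowel merger)
Annekic: *temowag > semowag > semowak  (by unconditioned shift, unconditioned shift)
*temowag is the unique common source.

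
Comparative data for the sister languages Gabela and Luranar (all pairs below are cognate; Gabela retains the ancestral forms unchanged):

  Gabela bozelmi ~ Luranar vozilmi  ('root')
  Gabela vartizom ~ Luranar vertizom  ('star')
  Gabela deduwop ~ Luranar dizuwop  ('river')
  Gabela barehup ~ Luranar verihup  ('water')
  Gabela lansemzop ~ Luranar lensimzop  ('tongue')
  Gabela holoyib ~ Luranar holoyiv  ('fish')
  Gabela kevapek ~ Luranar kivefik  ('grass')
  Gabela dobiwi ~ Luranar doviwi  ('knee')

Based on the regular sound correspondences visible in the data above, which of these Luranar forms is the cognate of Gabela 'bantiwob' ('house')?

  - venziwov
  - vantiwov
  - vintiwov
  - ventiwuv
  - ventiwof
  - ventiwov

barehup ~ verihup — Gabela b corresponds to Luranar v word-initially before a back vowel.
lansemzop ~ lensimzop — Gabela a corresponds to Luranar e after a consonant, before a nasal.
holoyib ~ holoyiv — Gabela b corresponds to Luranar v word-finally.
Applying these to Gabela 'bantiwob':
  bantiwob → vantiwob   (b→v word-initially before a back vowel)
  vantiwob → ventiwob   (a→e after a consonant, before a nasal)
  ventiwob → ventiwov   (b→v word-finally)
So the Luranar cognate is 'ventiwov'.

ventiwov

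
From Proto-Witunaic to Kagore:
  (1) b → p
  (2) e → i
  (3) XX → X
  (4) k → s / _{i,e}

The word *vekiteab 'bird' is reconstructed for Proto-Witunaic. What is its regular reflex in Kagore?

visitiap

Kagore: *vekiteab > vekiteap > vikitiap > visitiap  (by unconditioned shift, vowel merger, palatalisation)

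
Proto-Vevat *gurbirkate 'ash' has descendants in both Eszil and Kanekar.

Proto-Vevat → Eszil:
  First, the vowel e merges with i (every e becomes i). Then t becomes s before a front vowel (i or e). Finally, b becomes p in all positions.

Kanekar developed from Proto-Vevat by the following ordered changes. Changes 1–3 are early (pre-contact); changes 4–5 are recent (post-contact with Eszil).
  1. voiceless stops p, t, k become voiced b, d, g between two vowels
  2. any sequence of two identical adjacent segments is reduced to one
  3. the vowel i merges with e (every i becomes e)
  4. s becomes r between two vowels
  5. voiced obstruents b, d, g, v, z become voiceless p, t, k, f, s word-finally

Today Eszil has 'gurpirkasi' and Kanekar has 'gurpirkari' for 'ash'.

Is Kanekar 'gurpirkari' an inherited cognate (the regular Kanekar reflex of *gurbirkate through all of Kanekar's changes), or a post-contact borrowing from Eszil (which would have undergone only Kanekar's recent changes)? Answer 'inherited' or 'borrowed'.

If inherited, *gurbirkate would pass through all of Kanekar's changes:
Kanekar: start from *gurbirkate.
  rule 1 (intervocalic voicing): gurbirkate → gurbirkade
  rule 2: no change — gurbirkade
  rule 3 (vowel merger): gurbirkade → gurberkade
  rule 4: no change — gurberkade
  rule 5: no change — gurberkade
  ⇒ Kanekar gurberkade
If borrowed from Eszil 'gurpirkasi' after the early changes, it would undergo only the recent ones:
  rule 4 (rhotacism): gurpirkasi → gurpirkari
  rule 5 (final devoicing): no change (gurpirkari)
  ⇒ as a loan: gurpirkari
Kanekar 'gurpirkari' matches the loan outcome 'gurpirkari', not the inherited 'gurberkade' — it skipped the early Kanekar changes, so it was borrowed from Eszil.

borrowed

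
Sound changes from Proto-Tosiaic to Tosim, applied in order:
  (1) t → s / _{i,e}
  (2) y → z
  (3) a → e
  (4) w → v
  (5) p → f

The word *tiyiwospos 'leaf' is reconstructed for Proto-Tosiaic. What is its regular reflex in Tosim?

sizivosfos

Tosim: *tiyiwospos
  tiyiwospos → siyiwospos   [palatalisation]
  siyiwospos → siziwospos   [unconditioned shift]
  siziwospos (rule 3 does not apply)
  siziwospos → sizivospos   [unconditioned shift]
  sizivospos → sizivosfos   [unconditioned shift]
  giving Tosim sizivosfos.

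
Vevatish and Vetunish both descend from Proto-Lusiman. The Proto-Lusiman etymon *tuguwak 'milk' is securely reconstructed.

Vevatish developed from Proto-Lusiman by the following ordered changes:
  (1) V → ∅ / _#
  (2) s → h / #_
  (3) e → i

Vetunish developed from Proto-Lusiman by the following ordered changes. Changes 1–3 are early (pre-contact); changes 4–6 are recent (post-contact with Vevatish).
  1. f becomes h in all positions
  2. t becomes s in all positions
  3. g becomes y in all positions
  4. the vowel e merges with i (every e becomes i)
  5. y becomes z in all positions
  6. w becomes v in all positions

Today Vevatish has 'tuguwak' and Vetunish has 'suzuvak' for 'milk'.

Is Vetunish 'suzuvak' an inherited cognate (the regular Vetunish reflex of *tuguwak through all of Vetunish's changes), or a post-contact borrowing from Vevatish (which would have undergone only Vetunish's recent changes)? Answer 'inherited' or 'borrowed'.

inherited

If inherited, *tuguwak would pass through all of Vetunish's changes:
Vetunish: *tuguwak
  tuguwak (rule 1 does not apply)
  tuguwak → suguwak   [unconditioned shift]
  suguwak → suyuwak   [unconditioned shift]
  suyuwak (rule 4 does not apply)
  suyuwak → suzuwak   [unconditioned shift]
  suzuwak → suzuvak   [unconditioned shift]
  giving Vetunish suzuvak.
If borrowed from Vevatish 'tuguwak' after the early changes, it would undergo only the recent ones:
  rule 4 (vowel merger): no change (tuguwak)
  rule 5 (unconditioned shift): no change (tuguwak)
  rule 6 (unconditioned shift): tuguwak → tuguvak
  ⇒ as a loan: tuguvak
Vetunish 'suzuvak' matches the inherited outcome exactly, so it is an inherited cognate, not a loan.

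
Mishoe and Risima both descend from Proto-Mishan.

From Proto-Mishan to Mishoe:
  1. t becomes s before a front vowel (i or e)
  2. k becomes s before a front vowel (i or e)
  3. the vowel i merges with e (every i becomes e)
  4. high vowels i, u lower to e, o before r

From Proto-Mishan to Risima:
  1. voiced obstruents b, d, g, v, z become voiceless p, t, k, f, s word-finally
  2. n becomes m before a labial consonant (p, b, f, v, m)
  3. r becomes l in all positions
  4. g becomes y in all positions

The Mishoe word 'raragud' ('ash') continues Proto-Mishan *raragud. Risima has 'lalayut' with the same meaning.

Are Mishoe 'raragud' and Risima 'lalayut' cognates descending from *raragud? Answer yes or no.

yes

Derive the expected Risima reflex of *raragud:
Risima: start from *raragud.
  rule 1 (final devoicing): raragud → raragut
  rule 2: no change — raragut
  rule 3 (unconditioned shift): raragut → lalagut
  rule 4 (unconditioned shift): lalagut → lalayut
  ⇒ Risima lalayut
Risima 'lalayut' matches the regular reflex exactly, so the pair is cognate.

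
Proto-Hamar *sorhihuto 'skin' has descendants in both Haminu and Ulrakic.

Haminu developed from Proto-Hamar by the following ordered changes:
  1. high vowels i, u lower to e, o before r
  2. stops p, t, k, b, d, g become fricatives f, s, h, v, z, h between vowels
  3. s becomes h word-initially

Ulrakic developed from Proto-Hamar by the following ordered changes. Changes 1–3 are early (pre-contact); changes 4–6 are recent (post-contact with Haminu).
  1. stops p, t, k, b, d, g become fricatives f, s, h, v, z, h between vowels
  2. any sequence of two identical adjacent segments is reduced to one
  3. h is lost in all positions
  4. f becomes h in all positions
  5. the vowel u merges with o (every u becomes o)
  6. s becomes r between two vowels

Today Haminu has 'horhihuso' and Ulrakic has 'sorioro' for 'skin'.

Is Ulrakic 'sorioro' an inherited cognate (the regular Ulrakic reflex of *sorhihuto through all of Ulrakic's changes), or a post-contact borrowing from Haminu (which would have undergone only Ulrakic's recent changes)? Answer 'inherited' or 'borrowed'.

If inherited, *sorhihuto would pass through all of Ulrakic's changes:
Ulrakic: *sorhihuto
  sorhihuto → sorhihuso   [intervocalic lenition]
  sorhihuso (rule 2 does not apply)
  sorhihuso → soriuso   [h-loss]
  soriuso (rule 4 does not apply)
  soriuso → sorioso   [vowel merger]
  sorioso → sorioro   [rhotacism]
  giving Ulrakic sorioro.
If borrowed from Haminu 'horhihuso' after the early changes, it would undergo only the recent ones:
  rule 4 (unconditioned shift): no change (horhihuso)
  rule 5 (vowel merger): horhihuso → horhihoso
  rule 6 (rhotacism): horhihoso → horhihoro
  ⇒ as a loan: horhihoro
Ulrakic 'sorioro' matches the inherited outcome exactly, so it is an inherited cognate, not a loan.

inherited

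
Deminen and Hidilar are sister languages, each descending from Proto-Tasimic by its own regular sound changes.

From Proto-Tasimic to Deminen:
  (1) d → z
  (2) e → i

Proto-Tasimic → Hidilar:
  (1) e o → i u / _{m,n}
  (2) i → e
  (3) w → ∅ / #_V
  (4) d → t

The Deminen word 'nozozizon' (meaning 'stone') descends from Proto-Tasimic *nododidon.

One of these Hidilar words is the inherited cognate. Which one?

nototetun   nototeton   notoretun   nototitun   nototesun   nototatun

Hidilar: start from *nododidon.
  rule 1 (pre-nasal raising): nododidon → nododidun
  rule 2 (vowel merger): nododidun → nododedun
  rule 3: no change — nododedun
  rule 4 (unconditioned shift): nododedun → nototetun
  ⇒ Hidilar nototetun
The other candidates each miss or misapply at least one Hidilar change.

nototetun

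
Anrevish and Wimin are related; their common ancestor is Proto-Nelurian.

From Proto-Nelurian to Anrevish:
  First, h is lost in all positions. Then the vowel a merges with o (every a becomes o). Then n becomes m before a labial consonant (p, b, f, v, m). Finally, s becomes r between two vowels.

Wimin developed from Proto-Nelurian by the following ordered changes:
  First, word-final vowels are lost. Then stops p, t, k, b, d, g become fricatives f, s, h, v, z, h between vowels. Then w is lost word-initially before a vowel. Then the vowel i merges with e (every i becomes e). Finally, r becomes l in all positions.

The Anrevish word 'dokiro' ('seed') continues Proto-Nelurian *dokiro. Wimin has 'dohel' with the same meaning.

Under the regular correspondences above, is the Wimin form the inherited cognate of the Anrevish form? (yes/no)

yes

Derive the expected Wimin reflex of *dokiro:
Wimin: *dokiro
  dokiro → dokir   [apocope]
  dokir → dohir   [intervocalic lenition]
  dohir (rule 3 does not apply)
  dohir → doher   [vowel merger]
  doher → dohel   [unconditioned shift]
  giving Wimin dohel.
Wimin 'dohel' matches the regular reflex exactly, so the pair is cognate.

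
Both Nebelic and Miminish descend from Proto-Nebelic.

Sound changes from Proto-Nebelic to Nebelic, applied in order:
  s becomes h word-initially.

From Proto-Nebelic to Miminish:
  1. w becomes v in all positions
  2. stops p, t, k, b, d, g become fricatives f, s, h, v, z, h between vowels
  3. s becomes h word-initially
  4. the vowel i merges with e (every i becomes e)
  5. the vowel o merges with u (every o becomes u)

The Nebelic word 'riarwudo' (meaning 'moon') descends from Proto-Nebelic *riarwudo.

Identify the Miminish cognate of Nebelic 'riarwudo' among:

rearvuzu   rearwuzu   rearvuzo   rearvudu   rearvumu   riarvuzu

rearvuzu

Miminish: start from *riarwudo.
  rule 1 (unconditioned shift): riarwudo → riarvudo
  rule 2 (intervocalic lenition): riarvudo → riarvuzo
  rule 3: no change — riarvuzo
  rule 4 (vowel merger): riarvuzo → rearvuzo
  rule 5 (vowel merger): rearvuzo → rearvuzu
  ⇒ Miminish rearvuzu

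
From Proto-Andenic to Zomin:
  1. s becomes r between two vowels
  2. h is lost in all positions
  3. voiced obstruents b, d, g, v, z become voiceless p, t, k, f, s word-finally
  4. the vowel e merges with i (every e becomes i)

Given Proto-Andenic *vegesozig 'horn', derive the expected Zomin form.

vigirozik

Zomin: *vegesozig > vegerozig > vegerozik > vigirozik  (by rhotacism, final devoicing, vowel merger)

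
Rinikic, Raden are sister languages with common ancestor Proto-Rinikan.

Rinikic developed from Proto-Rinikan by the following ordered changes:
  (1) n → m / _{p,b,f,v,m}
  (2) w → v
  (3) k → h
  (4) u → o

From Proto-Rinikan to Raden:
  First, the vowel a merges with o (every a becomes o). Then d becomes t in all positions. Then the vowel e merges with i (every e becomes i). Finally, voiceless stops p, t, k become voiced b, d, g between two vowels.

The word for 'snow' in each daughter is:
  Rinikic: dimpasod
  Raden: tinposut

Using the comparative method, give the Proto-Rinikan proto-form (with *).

Position 5: Rinikic has a, Raden has o. Rinikic preserves a here (none of its changes turn any other segment into a), so the proto-segment is *a.
Position 1: Rinikic has d, Raden has t. Rinikic preserves d here (none of its changes turn any other segment into d), so the proto-segment is *d.
Position 3: Rinikic has m, Raden has n. Raden preserves n here (none of its changes turn any other segment into n), so the proto-segment is *n.
Verify the candidate proto-form against each daughter:
Rinikic: *dinpasud > dimpasud > dimpasod  (by nasal place assimilation, vowel merger)
Raden: *dinpasud
  dinpasud → dinposud   [vowel merger]
  dinposud → tinposut   [unconditioned shift]
  tinposut (rule 3 does not apply)
  tinposut (rule 4 does not apply)
  giving Raden tinposut.
No other proto-form is consistent with every reflex, so the reconstruction is *dinpasud.

*dinpasud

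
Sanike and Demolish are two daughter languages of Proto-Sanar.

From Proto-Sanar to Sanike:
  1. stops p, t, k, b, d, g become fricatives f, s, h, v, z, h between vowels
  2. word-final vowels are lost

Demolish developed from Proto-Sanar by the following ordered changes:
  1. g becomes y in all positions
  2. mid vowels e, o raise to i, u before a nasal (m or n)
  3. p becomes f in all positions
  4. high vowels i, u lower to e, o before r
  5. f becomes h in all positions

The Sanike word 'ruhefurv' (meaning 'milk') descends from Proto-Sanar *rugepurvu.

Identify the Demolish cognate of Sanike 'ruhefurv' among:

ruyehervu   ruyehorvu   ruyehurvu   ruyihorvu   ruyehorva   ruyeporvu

Demolish: start from *rugepurvu.
  rule 1 (unconditioned shift): rugepurvu → ruyepurvu
  rule 2: no change — ruyepurvu
  rule 3 (unconditioned shift): ruyepurvu → ruyefurvu
  rule 4 (pre-rhotic lowering): ruyefurvu → ruyeforvu
  rule 5 (unconditioned shift): ruyeforvu → ruyehorvu
  ⇒ Demolish ruyehorvu
Among the options, 'ruyehorvu' alone shows every Demolish change applied in order.

ruyehorvu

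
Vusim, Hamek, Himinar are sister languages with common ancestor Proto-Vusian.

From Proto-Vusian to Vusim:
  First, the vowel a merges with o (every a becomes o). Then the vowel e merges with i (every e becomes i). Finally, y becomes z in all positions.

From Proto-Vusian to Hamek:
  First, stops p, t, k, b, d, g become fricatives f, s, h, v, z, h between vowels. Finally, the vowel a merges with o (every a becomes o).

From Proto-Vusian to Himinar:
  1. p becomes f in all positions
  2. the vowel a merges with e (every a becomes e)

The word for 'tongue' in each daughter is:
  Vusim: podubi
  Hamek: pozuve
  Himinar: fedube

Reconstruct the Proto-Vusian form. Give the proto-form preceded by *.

Position 3: Vusim has d, Hamek has z, Himinar has d. Vusim preserves d here (none of its changes turn any other segment into d), so the proto-segment is *d.
Position 1: Vusim has p, Hamek has p, Himinar has f. Vusim preserves p here (none of its changes turn any other segment into p), so the proto-segment is *p.
Position 5: Vusim has b, Hamek has v, Himinar has b. Vusim preserves b here (none of its changes turn any other segment into b), so the proto-segment is *b.
Verify the candidate proto-form against each daughter:
Vusim: *padube > podube > podubi  (by vowel merger, vowel merger)
Hamek: *padube > pazuve > pozuve  (by intervocalic lenition, vowel merger)
Himinar: *padube > fadube > fedube  (by unconditioned shift, vowel merger)
Only *padube yields all of Vusim podubi, Hamek pozuve, Himinar fedube.

*padube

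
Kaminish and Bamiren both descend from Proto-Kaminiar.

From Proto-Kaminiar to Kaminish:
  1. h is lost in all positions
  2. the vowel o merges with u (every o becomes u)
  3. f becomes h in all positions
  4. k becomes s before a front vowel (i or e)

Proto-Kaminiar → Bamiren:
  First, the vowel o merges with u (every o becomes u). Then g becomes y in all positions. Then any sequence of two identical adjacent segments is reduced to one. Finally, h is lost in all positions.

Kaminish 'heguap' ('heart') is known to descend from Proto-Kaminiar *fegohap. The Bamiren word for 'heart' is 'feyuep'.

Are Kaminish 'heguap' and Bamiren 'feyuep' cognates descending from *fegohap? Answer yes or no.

Derive the expected Bamiren reflex of *fegohap:
Bamiren: *fegohap
  fegohap → feguhap   [vowel merger]
  feguhap → feyuhap   [unconditioned shift]
  feyuhap (rule 3 does not apply)
  feyuhap → feyuap   [h-loss]
  giving Bamiren feyuap.
The regular Bamiren reflex would be 'feyuap', but the attested form is 'feyuep'. The correspondence is irregular, so they are not cognates (the Bamiren form has a different source).

no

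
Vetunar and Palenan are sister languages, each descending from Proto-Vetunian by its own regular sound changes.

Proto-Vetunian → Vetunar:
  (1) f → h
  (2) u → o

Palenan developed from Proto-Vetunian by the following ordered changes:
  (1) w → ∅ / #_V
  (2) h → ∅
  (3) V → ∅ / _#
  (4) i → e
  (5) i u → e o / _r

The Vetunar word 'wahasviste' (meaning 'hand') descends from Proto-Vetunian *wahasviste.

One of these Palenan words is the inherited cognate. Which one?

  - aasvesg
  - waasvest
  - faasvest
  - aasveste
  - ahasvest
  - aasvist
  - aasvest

aasvest

Palenan: *wahasviste
  wahasviste → ahasviste   [glide loss]
  ahasviste → aasviste   [h-loss]
  aasviste → aasvist   [apocope]
  aasvist → aasvest   [vowel merger]
  aasvest (rule 5 does not apply)
  giving Palenan aasvest.
Among the options, 'aasvest' alone shows every Palenan change applied in order.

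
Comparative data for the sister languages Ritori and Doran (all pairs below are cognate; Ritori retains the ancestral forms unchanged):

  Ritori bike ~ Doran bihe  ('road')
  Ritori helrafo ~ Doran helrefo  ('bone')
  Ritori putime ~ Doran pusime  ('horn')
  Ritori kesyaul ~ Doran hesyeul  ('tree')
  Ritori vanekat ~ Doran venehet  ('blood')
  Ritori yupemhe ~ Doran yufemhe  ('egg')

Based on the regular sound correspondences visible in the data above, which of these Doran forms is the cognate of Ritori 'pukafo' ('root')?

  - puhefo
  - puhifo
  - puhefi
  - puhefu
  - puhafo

puhefo

vanekat ~ venehet — Ritori k corresponds to Doran h between vowels (before a back vowel).
helrafo ~ helrefo — Ritori a corresponds to Doran e after a consonant, before a labial obstruent.
Applying these to Ritori 'pukafo':
  pukafo → puhafo   (k→h between vowels (before a back vowel))
  puhafo → puhefo   (a→e after a consonant, before a labial obstruent)
So the Doran cognate is 'puhefo'.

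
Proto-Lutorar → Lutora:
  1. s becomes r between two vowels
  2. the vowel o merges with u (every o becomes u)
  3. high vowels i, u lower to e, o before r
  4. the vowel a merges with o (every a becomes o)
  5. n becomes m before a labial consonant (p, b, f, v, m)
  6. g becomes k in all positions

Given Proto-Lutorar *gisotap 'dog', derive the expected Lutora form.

kerutop

Lutora: *gisotap > girotap > girutap > gerutap > gerutop > kerutop  (by rhotacism, vowel merger, pre-rhotic lowering, vowel merger, unconditioned shift)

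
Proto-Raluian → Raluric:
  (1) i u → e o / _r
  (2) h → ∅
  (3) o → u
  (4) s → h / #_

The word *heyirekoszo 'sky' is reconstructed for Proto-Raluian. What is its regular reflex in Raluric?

eyerekuszu

Raluric: *heyirekoszo
  heyirekoszo → heyerekoszo   [pre-rhotic lowering]
  heyerekoszo → eyerekoszo   [h-loss]
  eyerekoszo → eyerekuszu   [vowel merger]
  eyerekuszu (rule 4 does not apply)
  giving Raluric eyerekuszu.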